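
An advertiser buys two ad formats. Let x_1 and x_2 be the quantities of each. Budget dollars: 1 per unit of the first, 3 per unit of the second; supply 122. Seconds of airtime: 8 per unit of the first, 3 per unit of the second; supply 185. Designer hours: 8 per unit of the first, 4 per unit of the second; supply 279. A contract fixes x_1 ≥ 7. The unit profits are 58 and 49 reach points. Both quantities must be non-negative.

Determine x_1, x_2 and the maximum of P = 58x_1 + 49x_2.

Corner points and P = 58x_1 + 49x_2:
  (185/8, 0) → P = 5365/4
  (7, 0) → P = 406
  (9, 113/3) → P = 7103/3
  (7, 115/3) → P = 6853/3

The binding constraints are x_1 + 3x_2 = 122 and 8x_1 + 3x_2 = 185.
Solving simultaneously gives x_1 = 9, x_2 = 113/3.

x_1 = 9, x_2 = 113/3, maximum P = 7103/3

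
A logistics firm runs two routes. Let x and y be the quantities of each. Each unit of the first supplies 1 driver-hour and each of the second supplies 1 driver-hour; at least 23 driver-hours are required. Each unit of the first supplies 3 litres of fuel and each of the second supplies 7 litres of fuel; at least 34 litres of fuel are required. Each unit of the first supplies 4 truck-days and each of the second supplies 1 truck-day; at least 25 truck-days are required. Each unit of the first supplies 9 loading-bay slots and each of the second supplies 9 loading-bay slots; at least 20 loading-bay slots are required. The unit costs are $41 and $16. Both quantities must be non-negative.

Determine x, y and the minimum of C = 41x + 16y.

Corner points and C = 41x + 16y:
  (0, 25) → C = 400
  (23, 0) → C = 943
  (2/3, 67/3) → C = 1154/3
The feasible region is unbounded (it extends along (0, 1), (1, 0)), but C strictly increases along every unbounded feasible direction, so there is no improving ray and the minimum is attained at a vertex.

At the optimal vertex, x + y = 23 and 4x + y = 25.
Solving simultaneously gives x = 2/3, y = 67/3.

x = 2/3, y = 67/3, minimum C = 1154/3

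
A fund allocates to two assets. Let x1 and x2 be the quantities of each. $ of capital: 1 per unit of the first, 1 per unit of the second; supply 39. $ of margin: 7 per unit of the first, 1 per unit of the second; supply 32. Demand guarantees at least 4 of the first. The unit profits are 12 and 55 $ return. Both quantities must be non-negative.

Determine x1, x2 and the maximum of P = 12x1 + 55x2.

x1 = 4, x2 = 4, maximum P = 268

Corner points and P = 12x1 + 55x2:
  (32/7, 0) → P = 384/7
  (4, 0) → P = 48
  (4, 4) → P = 268

The optimum lies where 7x1 + x2 = 32 and x1 = 4.
Solving simultaneously gives x1 = 4, x2 = 4.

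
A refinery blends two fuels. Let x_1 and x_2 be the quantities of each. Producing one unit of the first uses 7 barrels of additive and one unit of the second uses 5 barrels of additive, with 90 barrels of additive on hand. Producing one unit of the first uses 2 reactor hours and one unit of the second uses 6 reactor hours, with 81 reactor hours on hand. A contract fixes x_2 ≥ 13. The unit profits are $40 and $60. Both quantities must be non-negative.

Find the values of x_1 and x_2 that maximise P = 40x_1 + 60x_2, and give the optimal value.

Vertices and P = 40x_1 + 60x_2:
  (0, 27/2) → P = 810
  (0, 13) → P = 780
  (3/2, 13) → P = 840

The binding constraints are 2x_1 + 6x_2 = 81 and x_2 = 13.
Solving simultaneously gives x_1 = 3/2, x_2 = 13.

x_1 = 3/2, x_2 = 13, maximum P = 840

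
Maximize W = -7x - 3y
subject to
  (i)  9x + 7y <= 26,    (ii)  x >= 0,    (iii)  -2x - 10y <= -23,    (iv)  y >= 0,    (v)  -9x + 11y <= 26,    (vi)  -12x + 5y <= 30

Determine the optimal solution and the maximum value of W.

Vertices and W = -7x - 3y:
  (99/76, 155/76) → W = -579/38
  (52/81, 26/9) → W = -1066/81
  (0, 23/10) → W = -69/10
  (0, 26/11) → W = -78/11

The binding constraints are x = 0 and -2x - 10y = -23.
Solving simultaneously gives x = 0, y = 23/10.

x = 0, y = 23/10, maximum W = -69/10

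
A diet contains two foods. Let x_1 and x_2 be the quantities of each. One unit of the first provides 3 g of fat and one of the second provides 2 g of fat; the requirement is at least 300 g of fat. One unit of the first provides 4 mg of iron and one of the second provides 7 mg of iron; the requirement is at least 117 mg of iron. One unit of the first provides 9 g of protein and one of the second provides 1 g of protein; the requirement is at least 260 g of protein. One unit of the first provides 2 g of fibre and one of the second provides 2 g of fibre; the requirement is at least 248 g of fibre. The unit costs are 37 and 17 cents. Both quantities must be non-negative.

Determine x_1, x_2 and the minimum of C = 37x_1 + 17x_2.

x_1 = 44/3, x_2 = 128, minimum C = 8156/3

The feasible region is unbounded (it extends along (0, 1), (1, 0)), but C strictly increases along every unbounded feasible direction, so there is no improving ray and the minimum is attained at a vertex.

The binding constraints are 3x_1 + 2x_2 = 300 and 9x_1 + x_2 = 260.
Solving simultaneously gives x_1 = 44/3, x_2 = 128.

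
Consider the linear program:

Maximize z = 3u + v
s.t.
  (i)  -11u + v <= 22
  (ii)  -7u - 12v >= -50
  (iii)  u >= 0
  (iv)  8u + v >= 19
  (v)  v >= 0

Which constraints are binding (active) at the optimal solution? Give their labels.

Extreme points and z = 3u + v:
  (2, 3) → z = 9
  (50/7, 0) → z = 150/7
  (19/8, 0) → z = 57/8

The maximum is at (50/7, 0). Substituting into each constraint, equality holds for (ii) and (v); the remaining constraints have slack.

(ii) and (v)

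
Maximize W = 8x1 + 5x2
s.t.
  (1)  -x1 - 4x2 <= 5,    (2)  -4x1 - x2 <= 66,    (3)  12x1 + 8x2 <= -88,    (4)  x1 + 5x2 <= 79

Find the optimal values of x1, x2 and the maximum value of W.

x1 = -39/5, x2 = 7/10, maximum W = -589/10

Feasible corners and W = 8x1 + 5x2:
  (-259/15, 46/15) → W = -614/5
  (-39/5, 7/10) → W = -589/10
  (-409/19, 382/19) → W = -1362/19
  (-268/13, 259/13) → W = -849/13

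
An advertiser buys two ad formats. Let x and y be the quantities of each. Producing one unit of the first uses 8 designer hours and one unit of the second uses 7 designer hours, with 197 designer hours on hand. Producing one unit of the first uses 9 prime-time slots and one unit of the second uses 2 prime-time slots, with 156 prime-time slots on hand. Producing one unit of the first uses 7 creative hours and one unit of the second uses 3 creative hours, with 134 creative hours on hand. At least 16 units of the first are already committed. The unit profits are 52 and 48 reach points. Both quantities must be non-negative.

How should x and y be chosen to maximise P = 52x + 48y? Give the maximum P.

Vertices and P = 52x + 48y:
  (52/3, 0) → P = 2704/3
  (16, 0) → P = 832
  (16, 6) → P = 1120

x = 16, y = 6, maximum P = 1120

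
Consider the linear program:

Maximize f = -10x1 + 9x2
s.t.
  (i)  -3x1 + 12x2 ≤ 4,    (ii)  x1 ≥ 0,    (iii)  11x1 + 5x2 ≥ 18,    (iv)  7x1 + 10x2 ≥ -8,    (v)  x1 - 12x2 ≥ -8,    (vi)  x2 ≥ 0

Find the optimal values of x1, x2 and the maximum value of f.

Vertices and f = -10x1 + 9x2:
  (4/3, 2/3) → f = -22/3
  (2, 5/6) → f = -25/2
  (18/11, 0) → f = -180/11
The feasible region is unbounded (it extends along (12, 1), (1, 0)), but f strictly decreases along every unbounded feasible direction, so there is no improving ray and the maximum is attained at a vertex.

The optimum lies where -3x1 + 12x2 = 4 and 11x1 + 5x2 = 18.
Solving simultaneously gives x1 = 4/3, x2 = 2/3.

x1 = 4/3, x2 = 2/3, maximum f = -22/3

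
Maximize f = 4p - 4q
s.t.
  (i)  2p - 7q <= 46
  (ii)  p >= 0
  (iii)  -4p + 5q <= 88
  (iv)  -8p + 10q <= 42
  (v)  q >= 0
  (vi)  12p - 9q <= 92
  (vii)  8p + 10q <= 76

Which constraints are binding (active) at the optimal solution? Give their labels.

(v) and (vi)

Vertices and f = 4p - 4q:
  (0, 21/5) → f = -84/5
  (0, 0) → f = 0
  (17/8, 59/10) → f = -151/10
  (23/3, 0) → f = 92/3
  (401/48, 11/12) → f = 119/4

The maximum is at (23/3, 0). Substituting into each constraint, equality holds for (v) and (vi); the remaining constraints have slack.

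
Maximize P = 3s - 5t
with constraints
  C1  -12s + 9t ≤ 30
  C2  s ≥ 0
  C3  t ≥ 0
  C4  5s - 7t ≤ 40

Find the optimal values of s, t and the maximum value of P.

s = 8, t = 0, maximum P = 24

Corner points and P = 3s - 5t:
  (0, 10/3) → P = -50/3
  (0, 0) → P = 0
  (8, 0) → P = 24
The feasible region is unbounded (it extends along (3, 4), (7, 5)), but P strictly decreases along every unbounded feasible direction, so there is no improving ray and the maximum is attained at a vertex.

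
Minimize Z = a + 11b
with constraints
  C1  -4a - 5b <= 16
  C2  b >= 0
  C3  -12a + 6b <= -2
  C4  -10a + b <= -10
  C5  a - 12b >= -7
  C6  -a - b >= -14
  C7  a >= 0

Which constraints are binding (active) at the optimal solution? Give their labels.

Extreme points and Z = a + 11b:
  (1, 0) → Z = 1
  (14, 0) → Z = 14
  (127/119, 80/119) → Z = 1007/119
  (161/13, 21/13) → Z = 392/13

The minimum is at (1, 0). Substituting into each constraint, equality holds for C2 and C4; the remaining constraints have slack.

C2 and C4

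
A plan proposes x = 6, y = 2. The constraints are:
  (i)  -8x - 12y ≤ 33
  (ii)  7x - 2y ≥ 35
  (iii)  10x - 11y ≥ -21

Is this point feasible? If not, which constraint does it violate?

(i): -72 ≤ 33 ✓
(ii): 38 ≥ 35 ✓
(iii): 38 ≥ -21 ✓

feasible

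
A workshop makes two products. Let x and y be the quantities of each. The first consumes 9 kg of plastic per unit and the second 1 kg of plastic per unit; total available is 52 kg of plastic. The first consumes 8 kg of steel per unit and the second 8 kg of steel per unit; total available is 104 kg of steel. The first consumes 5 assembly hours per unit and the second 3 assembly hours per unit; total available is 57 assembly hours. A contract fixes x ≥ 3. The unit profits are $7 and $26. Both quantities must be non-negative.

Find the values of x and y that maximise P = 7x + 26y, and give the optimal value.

x = 3, y = 10, maximum P = 281

Vertices and P = 7x + 26y:
  (52/9, 0) → P = 364/9
  (3, 0) → P = 21
  (39/8, 65/8) → P = 1963/8
  (3, 10) → P = 281

The binding constraints are 8x + 8y = 104 and x = 3.
Solving simultaneously gives x = 3, y = 10.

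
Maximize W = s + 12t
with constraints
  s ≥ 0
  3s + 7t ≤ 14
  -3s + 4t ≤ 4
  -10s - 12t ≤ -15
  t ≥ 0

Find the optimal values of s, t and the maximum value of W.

s = 28/33, t = 18/11, maximum W = 676/33

Vertices and W = s + 12t:
  (28/33, 18/11) → W = 676/33
  (14/3, 0) → W = 14/3
  (3/19, 85/76) → W = 258/19
  (3/2, 0) → W = 3/2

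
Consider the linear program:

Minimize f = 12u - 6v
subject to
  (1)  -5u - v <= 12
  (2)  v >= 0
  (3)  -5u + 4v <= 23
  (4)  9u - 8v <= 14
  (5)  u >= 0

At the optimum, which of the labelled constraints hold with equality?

Extreme points and f = 12u - 6v:
  (14/9, 0) → f = 56/3
  (0, 0) → f = 0
  (0, 23/4) → f = -69/2
The feasible region is unbounded (it extends along (4, 5), (8, 9)), but f strictly increases along every unbounded feasible direction, so there is no improving ray and the minimum is attained at a vertex.

The minimum is at (0, 23/4). Substituting into each constraint, equality holds for (3) and (5); the remaining constraints have slack.

(3) and (5)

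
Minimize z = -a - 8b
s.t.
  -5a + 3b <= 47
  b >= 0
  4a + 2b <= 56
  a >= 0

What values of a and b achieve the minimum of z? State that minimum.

Corner points and z = -a - 8b:
  (37/11, 234/11) → z = -1909/11
  (0, 47/3) → z = -376/3
  (14, 0) → z = -14
  (0, 0) → z = 0

a = 37/11, b = 234/11, minimum z = -1909/11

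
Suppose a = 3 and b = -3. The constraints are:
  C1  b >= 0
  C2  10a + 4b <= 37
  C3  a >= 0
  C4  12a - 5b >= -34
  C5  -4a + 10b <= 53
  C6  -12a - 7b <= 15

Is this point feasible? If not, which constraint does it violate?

not feasible — violates C1

Constraint C1: b = -3, which is not ≥ 0. All other constraints are satisfied.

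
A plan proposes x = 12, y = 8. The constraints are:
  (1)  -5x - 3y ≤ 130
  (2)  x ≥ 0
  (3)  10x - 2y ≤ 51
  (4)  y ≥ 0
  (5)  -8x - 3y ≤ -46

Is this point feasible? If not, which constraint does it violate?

not feasible — violates (3)

Constraint (3): 10x - 2y = 104, which is not ≤ 51. All other constraints are satisfied.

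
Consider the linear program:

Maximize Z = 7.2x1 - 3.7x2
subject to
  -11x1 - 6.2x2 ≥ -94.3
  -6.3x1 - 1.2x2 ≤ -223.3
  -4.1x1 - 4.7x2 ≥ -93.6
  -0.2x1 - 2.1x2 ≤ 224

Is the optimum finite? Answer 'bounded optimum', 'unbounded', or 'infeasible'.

Corner points and Z = 7.2x1 - 3.7x2:
  (63565/1293, -186221/2586) → Z = 16043537/25860
  (158683/2186, -124143/1093) → Z = 10305879/10930
  (24591/433, -145586/1299) → Z = 5349169/6495
The feasible region has finitely many vertices and no improving ray; the maximum is 10305879/10930 at (158683/2186, -124143/1093).

bounded optimum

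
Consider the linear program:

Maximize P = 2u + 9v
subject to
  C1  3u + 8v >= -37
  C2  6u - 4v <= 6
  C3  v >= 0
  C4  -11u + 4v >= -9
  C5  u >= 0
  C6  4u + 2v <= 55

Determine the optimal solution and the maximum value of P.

Feasible corners and P = 2u + 9v:
  (9/11, 0) → P = 18/11
  (0, 0) → P = 0
  (119/19, 569/38) → P = 5597/38
  (0, 55/2) → P = 495/2

The binding constraints are u = 0 and 4u + 2v = 55.
Solving simultaneously gives u = 0, v = 55/2.

u = 0, v = 55/2, maximum P = 495/2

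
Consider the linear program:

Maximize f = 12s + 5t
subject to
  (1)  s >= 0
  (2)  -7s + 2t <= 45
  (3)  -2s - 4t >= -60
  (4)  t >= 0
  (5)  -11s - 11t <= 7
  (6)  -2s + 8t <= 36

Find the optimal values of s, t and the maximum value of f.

s = 30, t = 0, maximum f = 360

Vertices and f = 12s + 5t:
  (0, 0) → f = 0
  (0, 9/2) → f = 45/2
  (30, 0) → f = 360
  (14, 8) → f = 208

The optimum lies where -2s - 4t = -60 and t = 0.
Solving simultaneously gives s = 30, t = 0.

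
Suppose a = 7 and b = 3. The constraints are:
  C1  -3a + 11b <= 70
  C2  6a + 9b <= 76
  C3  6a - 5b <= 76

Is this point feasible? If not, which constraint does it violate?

feasible

C1: 12 ≤ 70 ✓
C2: 69 ≤ 76 ✓
C3: 27 ≤ 76 ✓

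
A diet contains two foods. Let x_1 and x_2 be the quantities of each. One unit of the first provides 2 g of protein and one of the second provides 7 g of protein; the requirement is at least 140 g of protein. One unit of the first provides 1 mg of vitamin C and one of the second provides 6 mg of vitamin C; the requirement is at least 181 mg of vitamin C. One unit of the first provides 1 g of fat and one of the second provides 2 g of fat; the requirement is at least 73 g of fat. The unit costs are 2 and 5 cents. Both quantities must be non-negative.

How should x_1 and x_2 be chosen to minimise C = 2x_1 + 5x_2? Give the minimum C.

x_1 = 19, x_2 = 27, minimum C = 173

Feasible corners and C = 2x_1 + 5x_2:
  (0, 73/2) → C = 365/2
  (181, 0) → C = 362
  (19, 27) → C = 173
The feasible region is unbounded (it extends along (0, 1), (1, 0)), but C strictly increases along every unbounded feasible direction, so there is no improving ray and the minimum is attained at a vertex.

The binding constraints are x_1 + 6x_2 = 181 and x_1 + 2x_2 = 73.
Solving simultaneously gives x_1 = 19, x_2 = 27.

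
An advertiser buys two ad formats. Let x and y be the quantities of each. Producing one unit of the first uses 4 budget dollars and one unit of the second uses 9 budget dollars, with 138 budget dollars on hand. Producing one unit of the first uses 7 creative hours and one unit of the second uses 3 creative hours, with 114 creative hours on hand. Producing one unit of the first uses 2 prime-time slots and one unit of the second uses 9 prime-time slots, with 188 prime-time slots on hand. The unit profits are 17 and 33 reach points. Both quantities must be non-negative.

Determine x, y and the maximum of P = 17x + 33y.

The optimum lies where 4x + 9y = 138 and 7x + 3y = 114.
Solving simultaneously gives x = 12, y = 10.

x = 12, y = 10, maximum P = 534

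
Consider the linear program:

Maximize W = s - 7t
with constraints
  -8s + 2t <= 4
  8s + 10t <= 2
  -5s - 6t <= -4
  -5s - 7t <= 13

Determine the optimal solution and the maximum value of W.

s = 24, t = -19, maximum W = 157

Feasible corners and W = s - 7t:
  (14, -11) → W = 91
  (24, -19) → W = 157
  (106/5, -17) → W = 701/5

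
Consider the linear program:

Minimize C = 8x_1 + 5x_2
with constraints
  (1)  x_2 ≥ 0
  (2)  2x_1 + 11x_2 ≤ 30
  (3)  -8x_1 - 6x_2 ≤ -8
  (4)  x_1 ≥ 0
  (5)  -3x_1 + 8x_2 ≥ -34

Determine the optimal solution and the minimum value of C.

x_1 = 0, x_2 = 4/3, minimum C = 20/3

Extreme points and C = 8x_1 + 5x_2:
  (1, 0) → C = 8
  (34/3, 0) → C = 272/3
  (0, 30/11) → C = 150/11
  (614/49, 22/49) → C = 5022/49
  (0, 4/3) → C = 20/3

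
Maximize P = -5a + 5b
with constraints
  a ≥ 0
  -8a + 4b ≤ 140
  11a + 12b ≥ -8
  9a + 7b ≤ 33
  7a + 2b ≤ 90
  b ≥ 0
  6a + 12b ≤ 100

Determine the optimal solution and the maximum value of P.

a = 0, b = 33/7, maximum P = 165/7

Vertices and P = -5a + 5b:
  (0, 33/7) → P = 165/7
  (0, 0) → P = 0
  (11/3, 0) → P = -55/3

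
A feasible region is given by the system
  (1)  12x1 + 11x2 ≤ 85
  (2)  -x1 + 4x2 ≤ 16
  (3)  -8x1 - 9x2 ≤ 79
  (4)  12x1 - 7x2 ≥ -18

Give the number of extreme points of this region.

4

The feasible vertices (each the meet of two boundaries and inside every other half-plane) are:
  (164/59, 277/59)
  (817/10, -407/5)
  (40/41, 174/41)
  (-715/164, -201/41)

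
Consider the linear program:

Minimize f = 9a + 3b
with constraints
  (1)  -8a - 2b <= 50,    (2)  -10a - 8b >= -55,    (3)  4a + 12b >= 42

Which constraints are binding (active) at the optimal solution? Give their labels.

Corner points and f = 9a + 3b:
  (-255/22, 235/11) → f = -885/22
  (-171/22, 67/11) → f = -1137/22
  (81/22, 25/11) → f = 879/22

The minimum is at (-171/22, 67/11). Substituting into each constraint, equality holds for (1) and (3); the remaining constraints have slack.

(1) and (3)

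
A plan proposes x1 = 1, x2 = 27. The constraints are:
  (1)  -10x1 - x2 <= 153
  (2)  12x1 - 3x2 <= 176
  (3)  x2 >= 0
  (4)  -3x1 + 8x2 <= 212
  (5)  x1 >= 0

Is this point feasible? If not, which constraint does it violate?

not feasible — violates (4)

Constraint (4): -3x1 + 8x2 = 213, which is not ≤ 212. All other constraints are satisfied.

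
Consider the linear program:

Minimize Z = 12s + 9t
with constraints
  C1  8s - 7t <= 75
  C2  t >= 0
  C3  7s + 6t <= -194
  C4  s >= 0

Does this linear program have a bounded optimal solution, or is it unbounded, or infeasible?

infeasible

The boundaries 8s - 7t = 75 and t = 0 meet at (75/8, 0), but that point violates 7s + 6t ≤ -194. Every candidate vertex is excluded by some other constraint, so the feasible region is empty.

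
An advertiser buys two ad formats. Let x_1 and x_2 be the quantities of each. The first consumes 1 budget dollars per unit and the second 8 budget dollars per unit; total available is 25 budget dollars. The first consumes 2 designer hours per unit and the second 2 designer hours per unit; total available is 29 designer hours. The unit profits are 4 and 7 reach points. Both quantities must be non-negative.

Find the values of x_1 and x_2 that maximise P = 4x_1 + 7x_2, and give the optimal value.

x_1 = 13, x_2 = 3/2, maximum P = 125/2

Extreme points and P = 4x_1 + 7x_2:
  (0, 0) → P = 0
  (0, 25/8) → P = 175/8
  (29/2, 0) → P = 58
  (13, 3/2) → P = 125/2

The binding constraints are x_1 + 8x_2 = 25 and 2x_1 + 2x_2 = 29.
Solving simultaneously gives x_1 = 13, x_2 = 3/2.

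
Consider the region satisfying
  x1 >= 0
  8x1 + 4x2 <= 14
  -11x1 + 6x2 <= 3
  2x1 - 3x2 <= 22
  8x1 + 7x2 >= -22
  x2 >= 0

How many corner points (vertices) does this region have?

4

Intersecting each pair of boundary lines and keeping only the points that satisfy every inequality leaves:
  (0, 1/2)
  (0, 0)
  (18/23, 89/46)
  (7/4, 0)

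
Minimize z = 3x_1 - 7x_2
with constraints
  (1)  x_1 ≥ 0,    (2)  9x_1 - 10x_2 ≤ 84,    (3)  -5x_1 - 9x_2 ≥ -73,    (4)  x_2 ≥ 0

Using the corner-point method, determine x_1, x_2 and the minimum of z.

Feasible corners and z = 3x_1 - 7x_2:
  (0, 73/9) → z = -511/9
  (0, 0) → z = 0
  (1486/131, 237/131) → z = 2799/131
  (28/3, 0) → z = 28

x_1 = 0, x_2 = 73/9, minimum z = -511/9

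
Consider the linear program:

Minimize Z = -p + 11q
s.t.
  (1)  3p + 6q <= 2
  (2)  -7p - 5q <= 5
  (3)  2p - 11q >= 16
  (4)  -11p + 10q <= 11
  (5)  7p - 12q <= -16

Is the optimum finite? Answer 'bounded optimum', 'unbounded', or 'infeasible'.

The boundaries 3p + 6q = 2 and 2p - 11q = 16 meet at (118/45, -44/45), but that point violates 7p - 12q ≤ -16. Every candidate vertex is excluded by some other constraint, so the feasible region is empty.

infeasible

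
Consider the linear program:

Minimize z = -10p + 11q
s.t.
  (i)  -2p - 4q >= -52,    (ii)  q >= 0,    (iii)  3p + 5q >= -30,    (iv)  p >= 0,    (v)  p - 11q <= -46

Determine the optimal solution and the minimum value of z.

Vertices and z = -10p + 11q:
  (0, 13) → z = 143
  (194/13, 72/13) → z = -1148/13
  (0, 46/11) → z = 46

p = 194/13, q = 72/13, minimum z = -1148/13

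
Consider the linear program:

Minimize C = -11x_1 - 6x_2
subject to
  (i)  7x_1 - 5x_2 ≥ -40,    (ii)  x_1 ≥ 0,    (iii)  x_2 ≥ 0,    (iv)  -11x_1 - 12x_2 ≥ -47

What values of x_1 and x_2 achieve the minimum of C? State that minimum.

Feasible corners and C = -11x_1 - 6x_2:
  (0, 0) → C = 0
  (0, 47/12) → C = -47/2
  (47/11, 0) → C = -47

The optimum lies where x_2 = 0 and -11x_1 - 12x_2 = -47.
Solving simultaneously gives x_1 = 47/11, x_2 = 0.

x_1 = 47/11, x_2 = 0, minimum C = -47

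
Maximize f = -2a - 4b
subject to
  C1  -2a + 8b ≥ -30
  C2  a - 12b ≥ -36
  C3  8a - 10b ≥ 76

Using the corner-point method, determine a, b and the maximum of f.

Extreme points and f = -2a - 4b:
  (81/2, 51/8) → f = -213/2
  (7, -2) → f = -6
  (636/43, 182/43) → f = -2000/43

a = 7, b = -2, maximum f = -6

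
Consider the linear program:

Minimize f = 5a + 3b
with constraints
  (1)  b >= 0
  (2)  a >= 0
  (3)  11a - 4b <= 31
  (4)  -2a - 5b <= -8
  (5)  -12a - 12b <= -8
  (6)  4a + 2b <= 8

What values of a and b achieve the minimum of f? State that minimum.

a = 0, b = 8/5, minimum f = 24/5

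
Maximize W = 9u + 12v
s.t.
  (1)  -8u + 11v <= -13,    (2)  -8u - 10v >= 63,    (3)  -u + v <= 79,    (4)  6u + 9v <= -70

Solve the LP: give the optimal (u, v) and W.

Vertices and W = 9u + 12v:
  (-294, -215) → W = -5226
  (-653/138, -319/69) → W = -4511/46
  (133/12, -91/6) → W = -329/4
The feasible region is unbounded (it extends along (5, -4), (-1, -1)), but W strictly decreases along every unbounded feasible direction, so there is no improving ray and the maximum is attained at a vertex.

u = 133/12, v = -91/6, maximum W = -329/4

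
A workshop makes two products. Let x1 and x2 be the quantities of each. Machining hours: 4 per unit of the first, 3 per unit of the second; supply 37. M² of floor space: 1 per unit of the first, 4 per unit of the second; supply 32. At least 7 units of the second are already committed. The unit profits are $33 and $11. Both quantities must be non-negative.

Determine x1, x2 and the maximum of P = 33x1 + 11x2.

Extreme points and P = 33x1 + 11x2:
  (0, 8) → P = 88
  (0, 7) → P = 77
  (4, 7) → P = 209

At the optimal vertex, 4x1 + 3x2 = 37 and x1 + 4x2 = 32.
Solving simultaneously gives x1 = 4, x2 = 7.

x1 = 4, x2 = 7, maximum P = 209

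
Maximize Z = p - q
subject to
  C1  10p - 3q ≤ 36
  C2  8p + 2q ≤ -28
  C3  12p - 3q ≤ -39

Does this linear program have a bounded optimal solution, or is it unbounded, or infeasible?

unbounded

From the feasible point (-75/2, -137), moving in the direction (-3, -10) keeps every constraint satisfied while Z increases without bound.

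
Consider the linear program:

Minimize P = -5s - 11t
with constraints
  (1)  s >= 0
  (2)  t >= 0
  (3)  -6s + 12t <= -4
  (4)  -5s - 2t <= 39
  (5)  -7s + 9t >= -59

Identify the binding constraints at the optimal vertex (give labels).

(3) and (5)

Extreme points and P = -5s - 11t:
  (2/3, 0) → P = -10/3
  (59/7, 0) → P = -295/7
  (112/5, 163/15) → P = -3473/15

The minimum is at (112/5, 163/15). Substituting into each constraint, equality holds for (3) and (5); the remaining constraints have slack.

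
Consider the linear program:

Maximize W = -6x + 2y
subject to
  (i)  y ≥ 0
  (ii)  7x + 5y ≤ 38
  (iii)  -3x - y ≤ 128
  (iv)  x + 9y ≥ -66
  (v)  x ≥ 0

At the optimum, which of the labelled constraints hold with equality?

(ii) and (v)

Vertices and W = -6x + 2y:
  (38/7, 0) → W = -228/7
  (0, 0) → W = 0
  (0, 38/5) → W = 76/5

The maximum is at (0, 38/5). Substituting into each constraint, equality holds for (ii) and (v); the remaining constraints have slack.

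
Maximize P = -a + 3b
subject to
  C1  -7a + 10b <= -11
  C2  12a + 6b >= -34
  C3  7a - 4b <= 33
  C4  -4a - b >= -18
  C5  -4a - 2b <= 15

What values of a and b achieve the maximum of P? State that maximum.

Corner points and P = -a + 3b:
  (-137/81, -185/81) → P = -418/81
  (191/47, 82/47) → P = 55/47
  (31/45, -317/45) → P = -982/45
  (105/23, -6/23) → P = -123/23

a = 191/47, b = 82/47, maximum P = 55/47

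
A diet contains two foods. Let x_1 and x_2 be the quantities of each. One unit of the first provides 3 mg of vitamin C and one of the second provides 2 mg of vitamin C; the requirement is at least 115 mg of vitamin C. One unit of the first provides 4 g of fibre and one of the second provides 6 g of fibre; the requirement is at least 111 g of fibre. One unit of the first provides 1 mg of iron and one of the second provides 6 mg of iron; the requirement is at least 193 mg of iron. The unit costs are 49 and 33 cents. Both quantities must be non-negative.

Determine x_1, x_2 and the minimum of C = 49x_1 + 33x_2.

x_1 = 19, x_2 = 29, minimum C = 1888

Feasible corners and C = 49x_1 + 33x_2:
  (0, 115/2) → C = 3795/2
  (193, 0) → C = 9457
  (19, 29) → C = 1888
The feasible region is unbounded (it extends along (0, 1), (1, 0)), but C strictly increases along every unbounded feasible direction, so there is no improving ray and the minimum is attained at a vertex.

At the optimal vertex, 3x_1 + 2x_2 = 115 and x_1 + 6x_2 = 193.
Solving simultaneously gives x_1 = 19, x_2 = 29.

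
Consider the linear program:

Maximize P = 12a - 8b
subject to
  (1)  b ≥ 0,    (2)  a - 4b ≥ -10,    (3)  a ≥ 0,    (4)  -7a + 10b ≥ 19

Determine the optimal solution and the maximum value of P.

The optimum lies where a - 4b = -10 and -7a + 10b = 19.
Solving simultaneously gives a = 4/3, b = 17/6.

a = 4/3, b = 17/6, maximum P = -20/3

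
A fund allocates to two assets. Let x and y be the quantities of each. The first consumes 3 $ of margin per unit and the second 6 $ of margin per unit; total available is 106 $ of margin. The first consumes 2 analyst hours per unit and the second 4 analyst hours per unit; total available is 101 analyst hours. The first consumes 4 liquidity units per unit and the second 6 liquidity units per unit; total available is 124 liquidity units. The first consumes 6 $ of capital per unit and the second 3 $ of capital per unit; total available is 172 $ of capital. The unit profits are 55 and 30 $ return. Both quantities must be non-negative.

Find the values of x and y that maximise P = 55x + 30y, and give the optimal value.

x = 55/2, y = 7/3, maximum P = 3165/2

The optimum lies where 4x + 6y = 124 and 6x + 3y = 172.
Solving simultaneously gives x = 55/2, y = 7/3.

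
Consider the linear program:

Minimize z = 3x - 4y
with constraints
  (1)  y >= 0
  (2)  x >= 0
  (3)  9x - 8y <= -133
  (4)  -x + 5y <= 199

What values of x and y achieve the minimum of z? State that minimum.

Feasible corners and z = 3x - 4y:
  (0, 133/8) → z = -133/2
  (0, 199/5) → z = -796/5
  (927/37, 1658/37) → z = -3851/37

x = 0, y = 199/5, minimum z = -796/5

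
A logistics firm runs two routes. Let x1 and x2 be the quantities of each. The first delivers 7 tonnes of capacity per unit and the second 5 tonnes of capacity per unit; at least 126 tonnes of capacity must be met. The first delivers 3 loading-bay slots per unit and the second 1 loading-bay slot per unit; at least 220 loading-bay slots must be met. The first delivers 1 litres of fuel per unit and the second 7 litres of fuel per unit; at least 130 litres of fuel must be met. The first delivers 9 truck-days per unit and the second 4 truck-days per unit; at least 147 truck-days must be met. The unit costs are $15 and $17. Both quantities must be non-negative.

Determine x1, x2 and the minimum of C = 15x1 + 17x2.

Vertices and C = 15x1 + 17x2:
  (0, 220) → C = 3740
  (130, 0) → C = 1950
  (141/2, 17/2) → C = 1202
The feasible region is unbounded (it extends along (0, 1), (1, 0)), but C strictly increases along every unbounded feasible direction, so there is no improving ray and the minimum is attained at a vertex.

The binding constraints are 3x1 + x2 = 220 and x1 + 7x2 = 130.
Solving simultaneously gives x1 = 141/2, x2 = 17/2.

x1 = 141/2, x2 = 17/2, minimum C = 1202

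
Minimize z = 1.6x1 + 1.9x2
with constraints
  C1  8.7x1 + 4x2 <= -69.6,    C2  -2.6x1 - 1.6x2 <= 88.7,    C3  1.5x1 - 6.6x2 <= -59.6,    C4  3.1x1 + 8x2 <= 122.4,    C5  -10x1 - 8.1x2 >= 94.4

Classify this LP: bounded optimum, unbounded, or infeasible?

bounded optimum

Extreme points and z = 1.6x1 + 1.9x2:
  (-34039/978, 2191/1956) → z = -1047619/19560
  (-5659/99, 59321/1584) → z = -64321/3168
  (-7372/521, 9088/1563) → z = -90592/7815
  (-174664/5489, 151664/5489) → z = 43496/27445
The feasible region has finitely many vertices and no improving ray; the minimum is -1047619/19560 at (-34039/978, 2191/1956).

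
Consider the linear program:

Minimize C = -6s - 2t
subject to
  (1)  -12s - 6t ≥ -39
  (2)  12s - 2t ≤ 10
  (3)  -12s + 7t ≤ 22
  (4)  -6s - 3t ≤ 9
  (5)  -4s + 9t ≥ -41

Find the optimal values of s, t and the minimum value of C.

Feasible corners and C = -6s - 2t:
  (23/16, 29/8) → C = -127/8
  (47/52, 61/13) → C = -385/26
  (1/4, -7/2) → C = 11/2
  (-43/26, 4/13) → C = 121/13

At the optimal vertex, -12s - 6t = -39 and 12s - 2t = 10.
Solving simultaneously gives s = 23/16, t = 29/8.

s = 23/16, t = 29/8, minimum C = -127/8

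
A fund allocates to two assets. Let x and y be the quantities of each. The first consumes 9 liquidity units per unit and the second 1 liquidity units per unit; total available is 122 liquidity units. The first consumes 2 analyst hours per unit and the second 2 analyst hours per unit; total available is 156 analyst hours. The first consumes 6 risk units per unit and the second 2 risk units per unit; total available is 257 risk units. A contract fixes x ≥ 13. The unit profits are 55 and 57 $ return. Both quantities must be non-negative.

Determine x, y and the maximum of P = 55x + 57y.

x = 13, y = 5, maximum P = 1000

Extreme points and P = 55x + 57y:
  (122/9, 0) → P = 6710/9
  (13, 0) → P = 715
  (13, 5) → P = 1000

The optimum lies where 9x + y = 122 and x = 13.
Solving simultaneously gives x = 13, y = 5.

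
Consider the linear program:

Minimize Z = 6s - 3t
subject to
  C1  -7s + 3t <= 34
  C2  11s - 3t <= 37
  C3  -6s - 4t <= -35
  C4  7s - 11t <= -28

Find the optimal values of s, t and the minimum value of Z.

The optimum lies where -7s + 3t = 34 and 11s - 3t = 37.
Solving simultaneously gives s = 71/4, t = 211/4.

s = 71/4, t = 211/4, minimum Z = -207/4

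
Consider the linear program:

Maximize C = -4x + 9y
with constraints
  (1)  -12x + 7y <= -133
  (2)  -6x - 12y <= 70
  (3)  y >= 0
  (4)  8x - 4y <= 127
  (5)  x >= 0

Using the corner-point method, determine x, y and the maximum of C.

x = 357/8, y = 115/2, maximum C = 339

Vertices and C = -4x + 9y:
  (133/12, 0) → C = -133/3
  (357/8, 115/2) → C = 339
  (127/8, 0) → C = -127/2

The optimum lies where -12x + 7y = -133 and 8x - 4y = 127.
Solving simultaneously gives x = 357/8, y = 115/2.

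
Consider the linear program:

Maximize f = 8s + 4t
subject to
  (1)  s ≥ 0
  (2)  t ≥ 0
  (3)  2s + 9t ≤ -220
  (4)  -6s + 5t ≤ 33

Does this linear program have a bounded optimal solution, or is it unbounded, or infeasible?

infeasible

The boundaries s = 0 and t = 0 meet at (0, 0), but that point violates 2s + 9t ≤ -220. Every candidate vertex is excluded by some other constraint, so the feasible region is empty.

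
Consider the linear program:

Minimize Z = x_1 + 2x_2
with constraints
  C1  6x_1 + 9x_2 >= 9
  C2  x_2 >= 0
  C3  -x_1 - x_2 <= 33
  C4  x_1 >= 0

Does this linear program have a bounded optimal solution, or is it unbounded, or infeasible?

Extreme points and Z = x_1 + 2x_2:
  (3/2, 0) → Z = 3/2
  (0, 1) → Z = 2
The feasible region has finitely many vertices and no improving ray; the minimum is 3/2 at (3/2, 0).

bounded optimum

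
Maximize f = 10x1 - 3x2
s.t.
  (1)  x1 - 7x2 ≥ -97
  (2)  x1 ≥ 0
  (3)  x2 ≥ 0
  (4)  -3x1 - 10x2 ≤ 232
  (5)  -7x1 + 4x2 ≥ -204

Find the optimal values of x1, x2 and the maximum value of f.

x1 = 1816/45, x2 = 883/45, maximum f = 15511/45

Extreme points and f = 10x1 - 3x2:
  (0, 97/7) → f = -291/7
  (1816/45, 883/45) → f = 15511/45
  (0, 0) → f = 0
  (204/7, 0) → f = 2040/7

At the optimal vertex, x1 - 7x2 = -97 and -7x1 + 4x2 = -204.
Solving simultaneously gives x1 = 1816/45, x2 = 883/45.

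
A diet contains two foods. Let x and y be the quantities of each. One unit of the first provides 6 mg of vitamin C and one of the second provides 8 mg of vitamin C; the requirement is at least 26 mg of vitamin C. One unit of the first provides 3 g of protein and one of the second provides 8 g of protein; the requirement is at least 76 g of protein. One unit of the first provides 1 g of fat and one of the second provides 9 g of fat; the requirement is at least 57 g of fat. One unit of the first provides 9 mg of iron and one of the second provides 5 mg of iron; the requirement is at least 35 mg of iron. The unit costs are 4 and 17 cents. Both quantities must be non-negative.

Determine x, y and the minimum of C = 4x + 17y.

Extreme points and C = 4x + 17y:
  (0, 19/2) → C = 323/2
  (57, 0) → C = 228
  (12, 5) → C = 133
The feasible region is unbounded (it extends along (0, 1), (1, 0)), but C strictly increases along every unbounded feasible direction, so there is no improving ray and the minimum is attained at a vertex.

x = 12, y = 5, minimum C = 133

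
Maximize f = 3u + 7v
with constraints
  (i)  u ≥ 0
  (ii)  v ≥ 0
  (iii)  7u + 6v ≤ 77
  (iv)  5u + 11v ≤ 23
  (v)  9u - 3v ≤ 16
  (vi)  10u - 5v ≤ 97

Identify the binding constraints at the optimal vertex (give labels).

Vertices and f = 3u + 7v:
  (0, 0) → f = 0
  (0, 23/11) → f = 161/11
  (16/9, 0) → f = 16/3
  (245/114, 127/114) → f = 812/57

The maximum is at (0, 23/11). Substituting into each constraint, equality holds for (i) and (iv); the remaining constraints have slack.

(i) and (iv)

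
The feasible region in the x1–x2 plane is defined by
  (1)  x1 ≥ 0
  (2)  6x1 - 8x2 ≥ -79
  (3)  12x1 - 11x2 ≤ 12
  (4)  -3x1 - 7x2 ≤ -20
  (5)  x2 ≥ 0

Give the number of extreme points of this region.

4

The feasible vertices (each the meet of two boundaries and inside every other half-plane) are:
  (0, 79/8)
  (0, 20/7)
  (193/6, 34)
  (304/117, 68/39)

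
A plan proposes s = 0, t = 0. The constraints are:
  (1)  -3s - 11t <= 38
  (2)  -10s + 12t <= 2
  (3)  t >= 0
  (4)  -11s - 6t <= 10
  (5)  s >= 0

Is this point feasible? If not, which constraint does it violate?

feasible

(1): 0 ≤ 38 ✓
(2): 0 ≤ 2 ✓
(3): 0 ≥ 0 ✓
(4): 0 ≤ 10 ✓
(5): 0 ≥ 0 ✓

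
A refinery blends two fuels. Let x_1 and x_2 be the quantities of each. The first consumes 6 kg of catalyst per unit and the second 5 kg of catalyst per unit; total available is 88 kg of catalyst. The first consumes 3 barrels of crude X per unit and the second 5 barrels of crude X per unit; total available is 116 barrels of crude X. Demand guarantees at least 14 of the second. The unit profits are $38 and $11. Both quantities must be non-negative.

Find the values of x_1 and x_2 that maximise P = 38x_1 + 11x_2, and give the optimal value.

x_1 = 3, x_2 = 14, maximum P = 268

Feasible corners and P = 38x_1 + 11x_2:
  (0, 88/5) → P = 968/5
  (0, 14) → P = 154
  (3, 14) → P = 268

At the optimal vertex, 6x_1 + 5x_2 = 88 and x_2 = 14.
Solving simultaneously gives x_1 = 3, x_2 = 14.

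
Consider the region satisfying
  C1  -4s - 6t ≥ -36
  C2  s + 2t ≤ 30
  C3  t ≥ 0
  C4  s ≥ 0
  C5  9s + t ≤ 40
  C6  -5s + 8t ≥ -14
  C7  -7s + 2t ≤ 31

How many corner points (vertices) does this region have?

The feasible vertices (each the meet of two boundaries and inside every other half-plane) are:
  (0, 6)
  (102/25, 82/25)
  (0, 0)
  (14/5, 0)
  (334/77, 74/77)

5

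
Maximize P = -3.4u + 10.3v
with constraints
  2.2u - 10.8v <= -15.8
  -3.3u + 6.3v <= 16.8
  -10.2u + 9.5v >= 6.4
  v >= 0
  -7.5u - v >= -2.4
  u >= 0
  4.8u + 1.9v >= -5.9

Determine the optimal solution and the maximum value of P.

Vertices and P = -3.4u + 10.3v:
  (253/2080, 6189/4160) → P = 620263/41600
  (0, 79/54) → P = 8137/540
  (0, 12/5) → P = 618/25

The binding constraints are -7.5u - v = -2.4 and u = 0.
Solving simultaneously gives u = 0, v = 12/5.

u = 0, v = 2.4, maximum P = 24.72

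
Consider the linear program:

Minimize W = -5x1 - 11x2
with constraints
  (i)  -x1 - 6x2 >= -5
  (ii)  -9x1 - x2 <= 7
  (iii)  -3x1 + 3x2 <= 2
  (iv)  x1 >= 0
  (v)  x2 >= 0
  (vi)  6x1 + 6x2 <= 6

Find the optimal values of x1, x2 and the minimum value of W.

x1 = 1/5, x2 = 4/5, minimum W = -49/5

Feasible corners and W = -5x1 - 11x2:
  (1/7, 17/21) → W = -202/21
  (1/5, 4/5) → W = -49/5
  (0, 2/3) → W = -22/3
  (0, 0) → W = 0
  (1, 0) → W = -5

At the optimal vertex, -x1 - 6x2 = -5 and 6x1 + 6x2 = 6.
Solving simultaneously gives x1 = 1/5, x2 = 4/5.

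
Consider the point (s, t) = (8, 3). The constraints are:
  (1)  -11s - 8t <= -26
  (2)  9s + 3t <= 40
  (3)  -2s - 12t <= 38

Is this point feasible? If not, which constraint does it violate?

not feasible — violates (2)

Constraint (2): 9s + 3t = 81, which is not ≤ 40. All other constraints are satisfied.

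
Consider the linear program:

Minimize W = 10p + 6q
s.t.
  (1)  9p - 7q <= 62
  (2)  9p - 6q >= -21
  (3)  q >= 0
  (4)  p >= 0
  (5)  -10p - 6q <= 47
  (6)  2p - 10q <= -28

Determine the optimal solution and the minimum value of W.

Extreme points and W = 10p + 6q:
  (204/19, 94/19) → W = 2604/19
  (0, 7/2) → W = 21
  (0, 14/5) → W = 84/5
The feasible region is unbounded (it extends along (7, 9), (2, 3)), but W strictly increases along every unbounded feasible direction, so there is no improving ray and the minimum is attained at a vertex.

p = 0, q = 14/5, minimum W = 84/5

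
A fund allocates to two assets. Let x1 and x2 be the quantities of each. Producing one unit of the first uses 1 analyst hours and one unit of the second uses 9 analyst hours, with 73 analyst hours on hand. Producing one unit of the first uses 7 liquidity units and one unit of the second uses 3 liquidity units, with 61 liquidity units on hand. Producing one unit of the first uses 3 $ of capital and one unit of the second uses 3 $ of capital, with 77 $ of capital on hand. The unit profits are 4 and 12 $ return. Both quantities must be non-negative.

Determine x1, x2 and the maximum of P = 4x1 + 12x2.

x1 = 11/2, x2 = 15/2, maximum P = 112

The optimum lies where x1 + 9x2 = 73 and 7x1 + 3x2 = 61.
Solving simultaneously gives x1 = 11/2, x2 = 15/2.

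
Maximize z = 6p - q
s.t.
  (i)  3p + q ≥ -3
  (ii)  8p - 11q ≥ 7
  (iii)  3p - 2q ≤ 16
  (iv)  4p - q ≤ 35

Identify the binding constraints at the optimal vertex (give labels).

(ii) and (iii)

Vertices and z = 6p - q:
  (-26/41, -45/41) → z = -111/41
  (10/9, -19/3) → z = 13
  (162/17, 107/17) → z = 865/17

The maximum is at (162/17, 107/17). Substituting into each constraint, equality holds for (ii) and (iii); the remaining constraints have slack.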